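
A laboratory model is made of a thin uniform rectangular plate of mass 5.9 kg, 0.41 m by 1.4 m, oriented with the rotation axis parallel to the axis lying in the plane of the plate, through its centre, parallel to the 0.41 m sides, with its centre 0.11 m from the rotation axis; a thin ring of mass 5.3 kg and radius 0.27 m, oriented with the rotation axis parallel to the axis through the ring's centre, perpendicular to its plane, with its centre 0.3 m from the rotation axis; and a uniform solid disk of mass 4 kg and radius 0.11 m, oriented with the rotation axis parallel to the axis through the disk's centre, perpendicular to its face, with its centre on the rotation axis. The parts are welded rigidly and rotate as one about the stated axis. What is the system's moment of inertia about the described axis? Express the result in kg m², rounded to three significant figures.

Rectangular plate: I_cm = (1/12)Mb² = (1/12)(5.9)(1.4)² = 0.96367 kg m²; centre at d = 0.11 m, so the parallel axis theorem gives I = 0.96367 + (5.9)(0.11)² = 1.0351 kg m².
Thin ring: I_cm = MR² = (5.3)(0.27)² = 0.38637 kg m²; centre at d = 0.3 m, so the parallel axis theorem gives I = 0.38637 + (5.3)(0.3)² = 0.86337 kg m².
Solid disk: I_cm = (1/2)MR² = (1/2)(4)(0.11)² = 0.0242 kg m²; axis through the centre, so I = 0.0242 kg m².
Total I = 1.0351 + 0.86337 + 0.0242 = 1.9226 kg m².

1.92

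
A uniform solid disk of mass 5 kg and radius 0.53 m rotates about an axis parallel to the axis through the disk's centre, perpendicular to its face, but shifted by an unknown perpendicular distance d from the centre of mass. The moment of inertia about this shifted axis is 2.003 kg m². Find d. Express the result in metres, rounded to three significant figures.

About the centre-of-mass axis, I_cm = (1/2)MR² = (1/2)(5)(0.53)² = 0.70225 kg m².
Parallel axis theorem: I = I_cm + Md², so Md² = 2.003 − 0.70225 = 1.3008 kg m².
d = √(1.3008 / 5) = 0.51005 m.

0.510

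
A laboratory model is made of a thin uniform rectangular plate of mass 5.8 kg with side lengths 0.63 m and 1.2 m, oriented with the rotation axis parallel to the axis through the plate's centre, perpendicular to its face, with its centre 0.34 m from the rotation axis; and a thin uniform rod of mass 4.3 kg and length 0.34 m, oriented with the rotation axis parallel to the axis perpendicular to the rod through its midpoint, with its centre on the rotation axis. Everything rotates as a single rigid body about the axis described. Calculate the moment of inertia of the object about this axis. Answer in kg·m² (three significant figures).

1.60

Rectangular plate: I_cm = (1/12)M(a²+b²) = (1/12)(5.8)[(0.63)² + (1.2)²] = 0.88783 kg·m²; centre at d = 0.34 m, so the parallel axis theorem gives I = 0.88783 + (5.8)(0.34)² = 1.5583 kg·m².
Thin rod: I_cm = (1/12)ML² = (1/12)(4.3)(0.34)² = 0.041423 kg·m²; axis through the centre, so I = 0.041423 kg·m².
Total I = 1.5583 + 0.041423 = 1.5997 kg·m².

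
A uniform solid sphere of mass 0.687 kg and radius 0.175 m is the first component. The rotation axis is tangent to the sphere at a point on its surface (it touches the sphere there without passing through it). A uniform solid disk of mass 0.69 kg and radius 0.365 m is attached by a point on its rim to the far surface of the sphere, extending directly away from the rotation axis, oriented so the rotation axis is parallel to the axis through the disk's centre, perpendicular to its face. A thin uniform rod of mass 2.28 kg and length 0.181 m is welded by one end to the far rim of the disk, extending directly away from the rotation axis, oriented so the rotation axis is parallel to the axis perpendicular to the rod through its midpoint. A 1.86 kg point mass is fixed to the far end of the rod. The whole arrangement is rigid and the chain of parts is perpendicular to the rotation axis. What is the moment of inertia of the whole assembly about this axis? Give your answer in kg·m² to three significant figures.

Solid sphere: I_cm = (2/5)MR² = (2/5)(0.687)(0.175)² = 0.0084157 kg·m²; centre at d = 0.175 m, so I = I_cm + Md² gives I = 0.0084157 + (0.687)(0.175)² = 0.029455 kg·m².
Solid disk: I_cm = (1/2)MR² = (1/2)(0.69)(0.365)² = 0.045963 kg·m²; centre at d = 0.175 + 0.175 + 0.365 = 0.715 m, so I = I_cm + Md² gives I = 0.045963 + (0.69)(0.715)² = 0.39871 kg·m².
Thin rod: I_cm = (1/12)ML² = (1/12)(2.28)(0.181)² = 0.0062246 kg·m²; centre at d = 0.175 + 0.175 + 0.365 + 0.365 + 0.0905 = 1.1705 m, so I = I_cm + Md² gives I = 0.0062246 + (2.28)(1.1705)² = 3.13 kg·m².
Point mass: I_cm = 0; centre at d = 0.175 + 0.175 + 0.365 + 0.365 + 0.0905 + 0.0905 = 1.261 m, so I = I_cm + Md² gives I = 0 + (1.86)(1.261)² = 2.9576 kg·m².
Total I = 0.029455 + 0.39871 + 3.13 + 2.9576 = 6.5158 kg·m².

6.52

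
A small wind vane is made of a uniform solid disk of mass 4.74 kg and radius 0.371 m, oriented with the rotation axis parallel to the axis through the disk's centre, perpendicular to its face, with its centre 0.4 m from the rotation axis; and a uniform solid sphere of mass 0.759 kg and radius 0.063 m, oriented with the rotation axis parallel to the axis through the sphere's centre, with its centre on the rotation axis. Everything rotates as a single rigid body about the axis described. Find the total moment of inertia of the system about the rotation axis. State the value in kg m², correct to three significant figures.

Solid disk: I_cm = (1/2)MR² = (1/2)(4.74)(0.371)² = 0.32621 kg m²; centre at d = 0.4 m, so the parallel axis theorem gives I = 0.32621 + (4.74)(0.4)² = 1.0846 kg m².
Solid sphere: I_cm = (2/5)MR² = (2/5)(0.759)(0.063)² = 0.001205 kg m²; axis through the centre, so I = 0.001205 kg m².
Total I = 1.0846 + 0.001205 = 1.0858 kg m².

1.09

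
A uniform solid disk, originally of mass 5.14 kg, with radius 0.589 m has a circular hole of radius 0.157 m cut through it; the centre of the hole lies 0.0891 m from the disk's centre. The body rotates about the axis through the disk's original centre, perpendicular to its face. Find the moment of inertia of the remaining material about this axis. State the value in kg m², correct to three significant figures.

Unpierced body about its centre: I₀ = (1/2)MR² = (1/2)(5.14)(0.589)² = 0.89159 kg m².
The removed disk has mass m = M·(r/R)² = (5.14)(0.157/0.589)² = 0.3652 kg (same uniform areal density).
Its moment of inertia about the rotation axis (parallel-axis theorem): I_hole = (1/2)mr² + md² = (1/2)(0.3652)(0.157)² + (0.3652)(0.0891)² = 0.0074002 kg m².
Treating the hole as negative mass, I = I₀ − I_hole = 0.89159 − 0.0074002 = 0.88419 kg m².

0.884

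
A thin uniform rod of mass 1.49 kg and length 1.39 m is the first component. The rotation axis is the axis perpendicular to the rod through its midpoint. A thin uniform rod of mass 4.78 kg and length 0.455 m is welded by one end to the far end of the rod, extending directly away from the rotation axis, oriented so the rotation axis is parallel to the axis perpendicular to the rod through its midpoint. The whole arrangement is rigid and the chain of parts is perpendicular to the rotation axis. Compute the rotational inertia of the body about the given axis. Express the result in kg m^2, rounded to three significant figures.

Thin rod: I_cm = (1/12)ML² = (1/12)(1.49)(1.39)² = 0.2399 kg m^2; axis through the centre, so I = 0.2399 kg m^2.
Thin rod: I_cm = (1/12)ML² = (1/12)(4.78)(0.455)² = 0.082465 kg m^2; centre at d = 0.695 + 0.2275 = 0.9225 m, so I = I_cm + Md² gives I = 0.082465 + (4.78)(0.9225)² = 4.1503 kg m^2.
Total I = 0.2399 + 4.1503 = 4.3902 kg m^2.

4.39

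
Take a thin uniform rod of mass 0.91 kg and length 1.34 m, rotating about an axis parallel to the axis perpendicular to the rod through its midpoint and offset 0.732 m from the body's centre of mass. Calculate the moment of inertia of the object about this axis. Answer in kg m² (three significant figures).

I_cm = (1/12)ML² = (1/12)(0.91)(1.34)² = 0.13617 kg m²; centre at d = 0.732 m, so the parallel axis theorem gives I = 0.13617 + (0.91)(0.732)² = 0.62377 kg m².

0.624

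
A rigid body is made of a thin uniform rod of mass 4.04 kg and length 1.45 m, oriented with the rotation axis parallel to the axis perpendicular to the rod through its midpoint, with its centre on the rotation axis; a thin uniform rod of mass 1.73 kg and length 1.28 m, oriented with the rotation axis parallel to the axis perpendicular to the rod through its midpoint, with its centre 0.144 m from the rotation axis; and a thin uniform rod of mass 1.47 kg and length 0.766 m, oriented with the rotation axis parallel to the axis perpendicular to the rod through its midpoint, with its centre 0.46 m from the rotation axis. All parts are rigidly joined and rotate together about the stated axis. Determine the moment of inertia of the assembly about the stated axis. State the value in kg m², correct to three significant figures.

1.36

Thin rod: I_cm = (1/12)ML² = (1/12)(4.04)(1.45)² = 0.70784 kg m²; axis through the centre, so I = 0.70784 kg m².
Thin rod: I_cm = (1/12)ML² = (1/12)(1.73)(1.28)² = 0.2362 kg m²; centre at d = 0.144 m, so I = I_cm + Md² gives I = 0.2362 + (1.73)(0.144)² = 0.27208 kg m².
Thin rod: I_cm = (1/12)ML² = (1/12)(1.47)(0.766)² = 0.071878 kg m²; centre at d = 0.46 m, so I = I_cm + Md² gives I = 0.071878 + (1.47)(0.46)² = 0.38293 kg m².
Total I = 0.70784 + 0.27208 + 0.38293 = 1.3628 kg m².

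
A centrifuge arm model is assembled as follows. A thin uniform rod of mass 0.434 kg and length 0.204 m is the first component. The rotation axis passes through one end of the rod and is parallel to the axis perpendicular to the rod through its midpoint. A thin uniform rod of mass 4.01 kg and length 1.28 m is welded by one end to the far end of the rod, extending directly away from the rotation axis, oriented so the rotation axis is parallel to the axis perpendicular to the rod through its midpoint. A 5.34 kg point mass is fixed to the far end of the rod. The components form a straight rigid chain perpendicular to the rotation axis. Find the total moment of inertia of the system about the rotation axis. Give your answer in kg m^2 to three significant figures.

Thin rod: I_cm = (1/12)ML² = (1/12)(0.434)(0.204)² = 0.0015051 kg m^2; centre at d = 0.102 m, so I = I_cm + Md² gives I = 0.0015051 + (0.434)(0.102)² = 0.0060204 kg m^2.
Thin rod: I_cm = (1/12)ML² = (1/12)(4.01)(1.28)² = 0.5475 kg m^2; centre at d = 0.102 + 0.102 + 0.64 = 0.844 m, so I = I_cm + Md² gives I = 0.5475 + (4.01)(0.844)² = 3.404 kg m^2.
Point mass: I_cm = 0; centre at d = 0.102 + 0.102 + 0.64 + 0.64 = 1.484 m, so I = I_cm + Md² gives I = 0 + (5.34)(1.484)² = 11.76 kg m^2.
Total I = 0.0060204 + 3.404 + 11.76 = 15.17 kg m^2.

15.2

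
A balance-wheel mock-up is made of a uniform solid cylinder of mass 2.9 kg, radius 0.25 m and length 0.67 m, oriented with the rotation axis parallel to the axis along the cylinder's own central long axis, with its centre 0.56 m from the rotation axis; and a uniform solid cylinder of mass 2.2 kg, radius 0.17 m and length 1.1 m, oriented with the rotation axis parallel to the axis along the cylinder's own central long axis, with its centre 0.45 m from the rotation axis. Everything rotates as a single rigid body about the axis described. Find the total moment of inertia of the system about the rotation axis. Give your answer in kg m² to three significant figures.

1.48

Solid cylinder: I_cm = (1/2)MR² = (1/2)(2.9)(0.25)² = 0.090625 kg m²; centre at d = 0.56 m, so I = I_cm + Md² gives I = 0.090625 + (2.9)(0.56)² = 1.0001 kg m².
Solid cylinder: I_cm = (1/2)MR² = (1/2)(2.2)(0.17)² = 0.03179 kg m²; centre at d = 0.45 m, so I = I_cm + Md² gives I = 0.03179 + (2.2)(0.45)² = 0.47729 kg m².
Total I = 1.0001 + 0.47729 = 1.4774 kg m².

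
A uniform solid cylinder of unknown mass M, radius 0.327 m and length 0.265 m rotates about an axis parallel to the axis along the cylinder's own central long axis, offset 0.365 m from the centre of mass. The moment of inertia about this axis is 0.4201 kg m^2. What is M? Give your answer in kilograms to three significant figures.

I = I_cm + Md² = (1/2)MR² + Md² = M·[0.5·(0.327)² + (0.365)²] = M·0.18669.
So M = 0.4201 / 0.18669 = 2.2503 kg.

2.25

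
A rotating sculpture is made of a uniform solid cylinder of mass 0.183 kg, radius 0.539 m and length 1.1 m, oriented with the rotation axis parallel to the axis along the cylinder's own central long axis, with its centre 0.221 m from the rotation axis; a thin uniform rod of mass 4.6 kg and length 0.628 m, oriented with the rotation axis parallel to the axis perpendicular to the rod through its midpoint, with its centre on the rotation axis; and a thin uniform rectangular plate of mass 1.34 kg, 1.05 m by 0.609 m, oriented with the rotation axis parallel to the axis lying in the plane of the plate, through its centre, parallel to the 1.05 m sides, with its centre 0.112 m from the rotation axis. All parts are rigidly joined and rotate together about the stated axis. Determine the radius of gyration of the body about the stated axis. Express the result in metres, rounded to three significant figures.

0.200

Solid cylinder: I_cm = (1/2)MR² = (1/2)(0.183)(0.539)² = 0.026583 kg m^2; centre at d = 0.221 m, so I = I_cm + Md² gives I = 0.026583 + (0.183)(0.221)² = 0.035521 kg m^2.
Thin rod: I_cm = (1/12)ML² = (1/12)(4.6)(0.628)² = 0.15118 kg m^2; axis through the centre, so I = 0.15118 kg m^2.
Rectangular plate: I_cm = (1/12)Mb² = (1/12)(1.34)(0.609)² = 0.041415 kg m^2; centre at d = 0.112 m, so I = I_cm + Md² gives I = 0.041415 + (1.34)(0.112)² = 0.058224 kg m^2.
Total I = 0.24493 kg m^2; total mass M = 6.123 kg.
k = √(I/M) = √(0.24493/6.123) = 0.2 m.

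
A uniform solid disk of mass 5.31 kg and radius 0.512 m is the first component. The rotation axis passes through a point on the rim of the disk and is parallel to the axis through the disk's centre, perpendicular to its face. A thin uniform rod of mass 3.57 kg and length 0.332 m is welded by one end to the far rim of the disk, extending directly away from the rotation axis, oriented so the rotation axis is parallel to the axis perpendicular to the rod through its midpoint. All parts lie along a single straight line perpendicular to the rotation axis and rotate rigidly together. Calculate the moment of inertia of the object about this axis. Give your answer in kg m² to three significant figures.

Solid disk: I_cm = (1/2)MR² = (1/2)(5.31)(0.512)² = 0.69599 kg m²; centre at d = 0.512 m, so I = I_cm + Md² gives I = 0.69599 + (5.31)(0.512)² = 2.088 kg m².
Thin rod: I_cm = (1/12)ML² = (1/12)(3.57)(0.332)² = 0.032792 kg m²; centre at d = 0.512 + 0.512 + 0.166 = 1.19 m, so I = I_cm + Md² gives I = 0.032792 + (3.57)(1.19)² = 5.0883 kg m².
Total I = 2.088 + 5.0883 = 7.1762 kg m².

7.18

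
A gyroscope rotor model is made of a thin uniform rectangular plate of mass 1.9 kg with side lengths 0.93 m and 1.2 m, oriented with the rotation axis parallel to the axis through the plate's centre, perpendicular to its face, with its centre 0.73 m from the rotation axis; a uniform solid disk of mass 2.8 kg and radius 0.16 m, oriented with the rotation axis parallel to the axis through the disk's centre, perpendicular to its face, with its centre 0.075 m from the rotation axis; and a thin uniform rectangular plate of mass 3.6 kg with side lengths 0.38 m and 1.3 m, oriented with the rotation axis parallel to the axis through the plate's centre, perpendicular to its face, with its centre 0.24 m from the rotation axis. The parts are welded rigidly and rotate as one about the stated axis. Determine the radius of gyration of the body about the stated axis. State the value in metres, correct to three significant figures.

0.513

Rectangular plate: I_cm = (1/12)M(a²+b²) = (1/12)(1.9)[(0.93)² + (1.2)²] = 0.36494 kg m²; centre at d = 0.73 m, so the parallel axis theorem gives I = 0.36494 + (1.9)(0.73)² = 1.3775 kg m².
Solid disk: I_cm = (1/2)MR² = (1/2)(2.8)(0.16)² = 0.03584 kg m²; centre at d = 0.075 m, so the parallel axis theorem gives I = 0.03584 + (2.8)(0.075)² = 0.05159 kg m².
Rectangular plate: I_cm = (1/12)M(a²+b²) = (1/12)(3.6)[(0.38)² + (1.3)²] = 0.55032 kg m²; centre at d = 0.24 m, so the parallel axis theorem gives I = 0.55032 + (3.6)(0.24)² = 0.75768 kg m².
Total I = 2.1867 kg m²; total mass M = 8.3 kg.
k = √(I/M) = √(2.1867/8.3) = 0.51328 m.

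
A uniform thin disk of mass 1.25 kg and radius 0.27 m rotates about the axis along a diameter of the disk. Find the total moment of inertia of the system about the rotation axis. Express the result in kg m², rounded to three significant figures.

0.0228

I_cm = (1/4)MR² = (1/4)(1.25)(0.27)² = 0.022781 kg m²; axis through the centre, so I = 0.022781 kg m².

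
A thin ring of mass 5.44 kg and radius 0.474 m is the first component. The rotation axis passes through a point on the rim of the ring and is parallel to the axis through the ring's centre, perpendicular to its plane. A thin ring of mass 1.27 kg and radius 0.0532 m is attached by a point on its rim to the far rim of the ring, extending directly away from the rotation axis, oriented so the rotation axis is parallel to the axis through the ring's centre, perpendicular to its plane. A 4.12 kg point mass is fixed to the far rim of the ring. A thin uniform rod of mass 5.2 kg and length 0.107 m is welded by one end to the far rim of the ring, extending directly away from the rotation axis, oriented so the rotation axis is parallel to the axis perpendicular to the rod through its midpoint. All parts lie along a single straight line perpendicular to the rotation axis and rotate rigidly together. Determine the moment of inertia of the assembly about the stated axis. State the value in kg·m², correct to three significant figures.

Thin ring: I_cm = MR² = (5.44)(0.474)² = 1.2222 kg·m²; centre at d = 0.474 m, so I = I_cm + Md² gives I = 1.2222 + (5.44)(0.474)² = 2.4445 kg·m².
Thin ring: I_cm = MR² = (1.27)(0.0532)² = 0.0035944 kg·m²; centre at d = 0.474 + 0.474 + 0.0532 = 1.0012 m, so I = I_cm + Md² gives I = 0.0035944 + (1.27)(1.0012)² = 1.2766 kg·m².
Point mass: I_cm = 0; centre at d = 0.474 + 0.474 + 0.0532 + 0.0532 = 1.0544 m, so I = I_cm + Md² gives I = 0 + (4.12)(1.0544)² = 4.5804 kg·m².
Thin rod: I_cm = (1/12)ML² = (1/12)(5.2)(0.107)² = 0.0049612 kg·m²; centre at d = 0.474 + 0.474 + 0.0532 + 0.0532 + 0.0535 = 1.1079 m, so I = I_cm + Md² gives I = 0.0049612 + (5.2)(1.1079)² = 6.3877 kg·m².
Total I = 2.4445 + 1.2766 + 4.5804 + 6.3877 = 14.689 kg·m².

14.7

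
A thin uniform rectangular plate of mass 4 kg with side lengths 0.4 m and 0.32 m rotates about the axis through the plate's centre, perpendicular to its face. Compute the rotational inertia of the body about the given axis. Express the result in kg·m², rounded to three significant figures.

0.0875

I_cm = (1/12)M(a²+b²) = (1/12)(4)[(0.4)² + (0.32)²] = 0.087467 kg·m²; axis through the centre, so I = 0.087467 kg·m².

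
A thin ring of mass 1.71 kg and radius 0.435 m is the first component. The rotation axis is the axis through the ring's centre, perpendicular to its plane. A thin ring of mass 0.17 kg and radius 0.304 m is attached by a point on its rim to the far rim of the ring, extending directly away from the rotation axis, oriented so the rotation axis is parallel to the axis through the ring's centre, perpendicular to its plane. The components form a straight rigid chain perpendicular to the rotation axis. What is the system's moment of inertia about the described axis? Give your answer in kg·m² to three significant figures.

0.432

Thin ring: I_cm = MR² = (1.71)(0.435)² = 0.32357 kg·m²; axis through the centre, so I = 0.32357 kg·m².
Thin ring: I_cm = MR² = (0.17)(0.304)² = 0.015711 kg·m²; centre at d = 0.435 + 0.304 = 0.739 m, so I = I_cm + Md² gives I = 0.015711 + (0.17)(0.739)² = 0.10855 kg·m².
Total I = 0.32357 + 0.10855 = 0.43213 kg·m².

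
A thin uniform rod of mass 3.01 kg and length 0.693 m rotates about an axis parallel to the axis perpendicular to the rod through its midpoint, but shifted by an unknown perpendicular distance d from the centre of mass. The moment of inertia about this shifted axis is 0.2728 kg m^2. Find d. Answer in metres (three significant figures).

0.225

About the centre-of-mass axis, I_cm = (1/12)ML² = (1/12)(3.01)(0.693)² = 0.12046 kg m^2.
Parallel axis theorem: I = I_cm + Md², so Md² = 0.2728 − 0.12046 = 0.15234 kg m^2.
d = √(0.15234 / 3.01) = 0.22497 m.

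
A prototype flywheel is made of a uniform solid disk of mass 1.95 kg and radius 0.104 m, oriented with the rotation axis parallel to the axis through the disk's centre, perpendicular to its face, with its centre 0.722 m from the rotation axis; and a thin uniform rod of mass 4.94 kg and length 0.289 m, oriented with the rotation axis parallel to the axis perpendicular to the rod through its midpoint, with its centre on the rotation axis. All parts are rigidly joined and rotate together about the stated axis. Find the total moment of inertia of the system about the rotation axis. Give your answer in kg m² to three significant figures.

Solid disk: I_cm = (1/2)MR² = (1/2)(1.95)(0.104)² = 0.010546 kg m²; centre at d = 0.722 m, so I = I_cm + Md² gives I = 0.010546 + (1.95)(0.722)² = 1.027 kg m².
Thin rod: I_cm = (1/12)ML² = (1/12)(4.94)(0.289)² = 0.034383 kg m²; axis through the centre, so I = 0.034383 kg m².
Total I = 1.027 + 0.034383 = 1.0614 kg m².

1.06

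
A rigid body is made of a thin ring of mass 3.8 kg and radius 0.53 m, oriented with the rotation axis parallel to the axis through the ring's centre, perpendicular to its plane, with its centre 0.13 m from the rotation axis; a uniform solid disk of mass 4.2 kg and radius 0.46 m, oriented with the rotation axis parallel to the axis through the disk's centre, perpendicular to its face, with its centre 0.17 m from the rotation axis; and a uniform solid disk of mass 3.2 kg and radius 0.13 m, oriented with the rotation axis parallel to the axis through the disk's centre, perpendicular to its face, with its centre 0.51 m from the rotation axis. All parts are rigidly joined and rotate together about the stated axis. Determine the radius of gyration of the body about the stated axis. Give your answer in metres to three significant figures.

0.478

Thin ring: I_cm = MR² = (3.8)(0.53)² = 1.0674 kg·m²; centre at d = 0.13 m, so the parallel axis theorem gives I = 1.0674 + (3.8)(0.13)² = 1.1316 kg·m².
Solid disk: I_cm = (1/2)MR² = (1/2)(4.2)(0.46)² = 0.44436 kg·m²; centre at d = 0.17 m, so the parallel axis theorem gives I = 0.44436 + (4.2)(0.17)² = 0.56574 kg·m².
Solid disk: I_cm = (1/2)MR² = (1/2)(3.2)(0.13)² = 0.02704 kg·m²; centre at d = 0.51 m, so the parallel axis theorem gives I = 0.02704 + (3.2)(0.51)² = 0.85936 kg·m².
Total I = 2.5567 kg·m²; total mass M = 11.2 kg.
k = √(I/M) = √(2.5567/11.2) = 0.47779 m.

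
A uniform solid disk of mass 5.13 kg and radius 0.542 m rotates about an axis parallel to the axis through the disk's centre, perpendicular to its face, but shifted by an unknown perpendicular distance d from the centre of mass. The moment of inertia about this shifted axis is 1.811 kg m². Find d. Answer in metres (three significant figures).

0.454

About the centre-of-mass axis, I_cm = (1/2)MR² = (1/2)(5.13)(0.542)² = 0.7535 kg m².
Parallel axis theorem: I = I_cm + Md², so Md² = 1.811 − 0.7535 = 1.0575 kg m².
d = √(1.0575 / 5.13) = 0.45403 m.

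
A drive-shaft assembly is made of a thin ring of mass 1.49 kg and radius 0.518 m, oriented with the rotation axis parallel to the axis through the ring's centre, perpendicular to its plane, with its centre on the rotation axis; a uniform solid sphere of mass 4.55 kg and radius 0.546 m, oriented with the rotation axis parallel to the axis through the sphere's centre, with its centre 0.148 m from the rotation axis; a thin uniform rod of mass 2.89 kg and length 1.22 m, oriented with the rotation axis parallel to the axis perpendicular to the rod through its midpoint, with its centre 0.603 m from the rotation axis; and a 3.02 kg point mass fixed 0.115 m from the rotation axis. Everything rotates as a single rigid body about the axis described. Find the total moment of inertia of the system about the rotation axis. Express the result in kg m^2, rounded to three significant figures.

Thin ring: I_cm = MR² = (1.49)(0.518)² = 0.3998 kg m^2; axis through the centre, so I = 0.3998 kg m^2.
Solid sphere: I_cm = (2/5)MR² = (2/5)(4.55)(0.546)² = 0.54257 kg m^2; centre at d = 0.148 m, so I = I_cm + Md² gives I = 0.54257 + (4.55)(0.148)² = 0.64223 kg m^2.
Thin rod: I_cm = (1/12)ML² = (1/12)(2.89)(1.22)² = 0.35846 kg m^2; centre at d = 0.603 m, so I = I_cm + Md² gives I = 0.35846 + (2.89)(0.603)² = 1.4093 kg m^2.
Point mass: I_cm = 0; centre at d = 0.115 m, so I = I_cm + Md² gives I = 0 + (3.02)(0.115)² = 0.03994 kg m^2.
Total I = 0.3998 + 0.64223 + 1.4093 + 0.03994 = 2.4913 kg m^2.

2.49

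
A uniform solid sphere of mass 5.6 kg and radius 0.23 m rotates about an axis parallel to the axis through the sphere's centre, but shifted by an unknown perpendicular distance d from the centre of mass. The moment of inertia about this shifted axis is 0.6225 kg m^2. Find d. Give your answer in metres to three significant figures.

0.300

About the centre-of-mass axis, I_cm = (2/5)MR² = (2/5)(5.6)(0.23)² = 0.1185 kg m^2.
Parallel axis theorem: I = I_cm + Md², so Md² = 0.6225 − 0.1185 = 0.504 kg m^2.
d = √(0.504 / 5.6) = 0.3 m.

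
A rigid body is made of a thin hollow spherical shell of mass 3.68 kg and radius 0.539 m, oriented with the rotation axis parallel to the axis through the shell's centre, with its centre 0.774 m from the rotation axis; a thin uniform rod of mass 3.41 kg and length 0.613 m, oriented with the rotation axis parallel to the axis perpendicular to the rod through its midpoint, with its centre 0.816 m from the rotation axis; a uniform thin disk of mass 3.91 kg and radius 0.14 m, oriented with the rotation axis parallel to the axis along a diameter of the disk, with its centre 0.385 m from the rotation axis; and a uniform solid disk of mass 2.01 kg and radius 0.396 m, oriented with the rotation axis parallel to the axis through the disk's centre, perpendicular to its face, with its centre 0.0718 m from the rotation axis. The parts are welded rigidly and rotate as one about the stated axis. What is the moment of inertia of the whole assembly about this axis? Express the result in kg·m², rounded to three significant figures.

Spherical shell: I_cm = (2/3)MR² = (2/3)(3.68)(0.539)² = 0.71274 kg·m²; centre at d = 0.774 m, so I = I_cm + Md² gives I = 0.71274 + (3.68)(0.774)² = 2.9173 kg·m².
Thin rod: I_cm = (1/12)ML² = (1/12)(3.41)(0.613)² = 0.10678 kg·m²; centre at d = 0.816 m, so I = I_cm + Md² gives I = 0.10678 + (3.41)(0.816)² = 2.3773 kg·m².
Thin disk: I_cm = (1/4)MR² = (1/4)(3.91)(0.14)² = 0.019159 kg·m²; centre at d = 0.385 m, so I = I_cm + Md² gives I = 0.019159 + (3.91)(0.385)² = 0.59872 kg·m².
Solid disk: I_cm = (1/2)MR² = (1/2)(2.01)(0.396)² = 0.1576 kg·m²; centre at d = 0.0718 m, so I = I_cm + Md² gives I = 0.1576 + (2.01)(0.0718)² = 0.16796 kg·m².
Total I = 2.9173 + 2.3773 + 0.59872 + 0.16796 = 6.0614 kg·m².

6.06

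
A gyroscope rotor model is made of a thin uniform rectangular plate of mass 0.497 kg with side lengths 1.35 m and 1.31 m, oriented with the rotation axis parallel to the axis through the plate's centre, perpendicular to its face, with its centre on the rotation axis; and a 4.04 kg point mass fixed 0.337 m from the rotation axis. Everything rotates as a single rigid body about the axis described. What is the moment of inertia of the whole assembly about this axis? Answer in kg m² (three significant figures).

0.605

Rectangular plate: I_cm = (1/12)M(a²+b²) = (1/12)(0.497)[(1.35)² + (1.31)²] = 0.14656 kg m²; axis through the centre, so I = 0.14656 kg m².
Point mass: I_cm = 0; centre at d = 0.337 m, so the parallel axis theorem gives I = 0 + (4.04)(0.337)² = 0.45882 kg m².
Total I = 0.14656 + 0.45882 = 0.60538 kg m².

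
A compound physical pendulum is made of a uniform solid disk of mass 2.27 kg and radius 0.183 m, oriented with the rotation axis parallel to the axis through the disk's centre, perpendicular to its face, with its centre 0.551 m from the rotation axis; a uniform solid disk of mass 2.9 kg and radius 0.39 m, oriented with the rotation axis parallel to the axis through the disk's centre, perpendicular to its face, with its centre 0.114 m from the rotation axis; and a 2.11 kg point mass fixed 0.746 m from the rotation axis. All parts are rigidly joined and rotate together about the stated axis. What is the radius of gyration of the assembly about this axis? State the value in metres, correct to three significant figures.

Solid disk: I_cm = (1/2)MR² = (1/2)(2.27)(0.183)² = 0.03801 kg m²; centre at d = 0.551 m, so I = I_cm + Md² gives I = 0.03801 + (2.27)(0.551)² = 0.72718 kg m².
Solid disk: I_cm = (1/2)MR² = (1/2)(2.9)(0.39)² = 0.22055 kg m²; centre at d = 0.114 m, so I = I_cm + Md² gives I = 0.22055 + (2.9)(0.114)² = 0.25823 kg m².
Point mass: I_cm = 0; centre at d = 0.746 m, so I = I_cm + Md² gives I = 0 + (2.11)(0.746)² = 1.1742 kg m².
Total I = 2.1597 kg m²; total mass M = 7.28 kg.
k = √(I/M) = √(2.1597/7.28) = 0.54466 m.

0.545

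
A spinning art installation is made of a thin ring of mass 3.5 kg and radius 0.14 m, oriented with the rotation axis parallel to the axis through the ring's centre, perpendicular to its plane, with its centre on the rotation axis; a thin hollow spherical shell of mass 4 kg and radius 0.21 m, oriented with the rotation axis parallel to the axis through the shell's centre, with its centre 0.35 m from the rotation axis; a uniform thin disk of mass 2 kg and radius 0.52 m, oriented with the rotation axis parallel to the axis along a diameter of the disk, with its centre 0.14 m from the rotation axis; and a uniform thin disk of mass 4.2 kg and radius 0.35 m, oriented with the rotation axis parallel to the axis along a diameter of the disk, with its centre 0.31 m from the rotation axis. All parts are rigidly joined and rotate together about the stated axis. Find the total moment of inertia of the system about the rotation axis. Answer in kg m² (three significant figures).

1.38

Thin ring: I_cm = MR² = (3.5)(0.14)² = 0.0686 kg m²; axis through the centre, so I = 0.0686 kg m².
Spherical shell: I_cm = (2/3)MR² = (2/3)(4)(0.21)² = 0.1176 kg m²; centre at d = 0.35 m, so I = I_cm + Md² gives I = 0.1176 + (4)(0.35)² = 0.6076 kg m².
Thin disk: I_cm = (1/4)MR² = (1/4)(2)(0.52)² = 0.1352 kg m²; centre at d = 0.14 m, so I = I_cm + Md² gives I = 0.1352 + (2)(0.14)² = 0.1744 kg m².
Thin disk: I_cm = (1/4)MR² = (1/4)(4.2)(0.35)² = 0.12862 kg m²; centre at d = 0.31 m, so I = I_cm + Md² gives I = 0.12862 + (4.2)(0.31)² = 0.53225 kg m².
Total I = 0.0686 + 0.6076 + 0.1744 + 0.53225 = 1.3828 kg m².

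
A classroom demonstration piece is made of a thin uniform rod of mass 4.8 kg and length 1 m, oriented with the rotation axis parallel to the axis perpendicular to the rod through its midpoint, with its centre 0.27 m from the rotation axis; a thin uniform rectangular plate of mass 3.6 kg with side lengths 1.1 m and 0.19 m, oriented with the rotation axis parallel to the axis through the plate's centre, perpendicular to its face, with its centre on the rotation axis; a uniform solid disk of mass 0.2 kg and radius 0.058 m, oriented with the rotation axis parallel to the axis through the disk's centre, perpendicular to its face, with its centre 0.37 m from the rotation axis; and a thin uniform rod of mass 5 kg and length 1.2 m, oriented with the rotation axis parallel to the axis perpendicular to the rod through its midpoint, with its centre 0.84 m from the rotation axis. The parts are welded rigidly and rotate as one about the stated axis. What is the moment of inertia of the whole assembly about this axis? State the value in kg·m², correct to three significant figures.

Thin rod: I_cm = (1/12)ML² = (1/12)(4.8)(1)² = 0.4 kg·m²; centre at d = 0.27 m, so the parallel axis theorem gives I = 0.4 + (4.8)(0.27)² = 0.74992 kg·m².
Rectangular plate: I_cm = (1/12)M(a²+b²) = (1/12)(3.6)[(1.1)² + (0.19)²] = 0.37383 kg·m²; axis through the centre, so I = 0.37383 kg·m².
Solid disk: I_cm = (1/2)MR² = (1/2)(0.2)(0.058)² = 0.0003364 kg·m²; centre at d = 0.37 m, so the parallel axis theorem gives I = 0.0003364 + (0.2)(0.37)² = 0.027716 kg·m².
Thin rod: I_cm = (1/12)ML² = (1/12)(5)(1.2)² = 0.6 kg·m²; centre at d = 0.84 m, so the parallel axis theorem gives I = 0.6 + (5)(0.84)² = 4.128 kg·m².
Total I = 0.74992 + 0.37383 + 0.027716 + 4.128 = 5.2795 kg·m².

5.28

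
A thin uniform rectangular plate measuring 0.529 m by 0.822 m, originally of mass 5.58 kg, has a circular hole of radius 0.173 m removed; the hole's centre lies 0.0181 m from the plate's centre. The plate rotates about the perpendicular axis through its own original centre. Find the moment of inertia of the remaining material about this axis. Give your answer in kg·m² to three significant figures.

0.426

Unpierced body about its centre: I₀ = (1/12)M(a²+b²) = (1/12)(5.58)[(0.529)² + (0.822)²] = 0.44432 kg·m².
The removed disk has mass m = M·πr²/(ab) = (5.58)·π(0.173)²/(0.529·0.822) = 1.2066 kg (same uniform areal density).
Its moment of inertia about the rotation axis (parallel-axis theorem): I_hole = (1/2)mr² + md² = (1/2)(1.2066)(0.173)² + (1.2066)(0.0181)² = 0.018451 kg·m².
Treating the hole as negative mass, I = I₀ − I_hole = 0.44432 − 0.018451 = 0.42587 kg·m².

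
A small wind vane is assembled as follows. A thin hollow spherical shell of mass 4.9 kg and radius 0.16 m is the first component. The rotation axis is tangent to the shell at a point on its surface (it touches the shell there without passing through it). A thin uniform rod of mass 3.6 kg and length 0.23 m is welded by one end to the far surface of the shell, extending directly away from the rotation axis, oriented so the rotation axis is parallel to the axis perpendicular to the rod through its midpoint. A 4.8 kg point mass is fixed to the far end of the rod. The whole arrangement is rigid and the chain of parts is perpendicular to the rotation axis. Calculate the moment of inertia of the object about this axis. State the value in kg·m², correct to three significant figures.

Spherical shell: I_cm = (2/3)MR² = (2/3)(4.9)(0.16)² = 0.083627 kg·m²; centre at d = 0.16 m, so the parallel axis theorem gives I = 0.083627 + (4.9)(0.16)² = 0.20907 kg·m².
Thin rod: I_cm = (1/12)ML² = (1/12)(3.6)(0.23)² = 0.01587 kg·m²; centre at d = 0.16 + 0.16 + 0.115 = 0.435 m, so the parallel axis theorem gives I = 0.01587 + (3.6)(0.435)² = 0.69708 kg·m².
Point mass: I_cm = 0; centre at d = 0.16 + 0.16 + 0.115 + 0.115 = 0.55 m, so the parallel axis theorem gives I = 0 + (4.8)(0.55)² = 1.452 kg·m².
Total I = 0.20907 + 0.69708 + 1.452 = 2.3581 kg·m².

2.36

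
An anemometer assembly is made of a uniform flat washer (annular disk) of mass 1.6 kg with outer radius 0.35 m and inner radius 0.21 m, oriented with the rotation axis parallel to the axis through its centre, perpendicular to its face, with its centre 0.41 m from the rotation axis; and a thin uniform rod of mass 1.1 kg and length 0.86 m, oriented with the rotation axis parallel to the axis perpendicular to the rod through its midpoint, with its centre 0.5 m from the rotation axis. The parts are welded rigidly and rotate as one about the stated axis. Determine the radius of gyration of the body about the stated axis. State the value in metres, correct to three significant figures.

Annular disk: I_cm = (1/2)M(R²+r²) = (1/2)(1.6)[(0.35)² + (0.21)²] = 0.13328 kg m^2; centre at d = 0.41 m, so the parallel axis theorem gives I = 0.13328 + (1.6)(0.41)² = 0.40224 kg m^2.
Thin rod: I_cm = (1/12)ML² = (1/12)(1.1)(0.86)² = 0.067797 kg m^2; centre at d = 0.5 m, so the parallel axis theorem gives I = 0.067797 + (1.1)(0.5)² = 0.3428 kg m^2.
Total I = 0.74504 kg m^2; total mass M = 2.7 kg.
k = √(I/M) = √(0.74504/2.7) = 0.5253 m.

0.525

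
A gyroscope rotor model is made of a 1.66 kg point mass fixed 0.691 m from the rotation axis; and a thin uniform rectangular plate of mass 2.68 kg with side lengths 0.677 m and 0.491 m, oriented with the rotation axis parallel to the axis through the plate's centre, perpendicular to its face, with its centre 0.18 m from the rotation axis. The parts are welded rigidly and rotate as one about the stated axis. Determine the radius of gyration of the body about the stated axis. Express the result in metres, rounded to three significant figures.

Point mass: I_cm = 0; centre at d = 0.691 m, so the parallel axis theorem gives I = 0 + (1.66)(0.691)² = 0.79262 kg m^2.
Rectangular plate: I_cm = (1/12)M(a²+b²) = (1/12)(2.68)[(0.677)² + (0.491)²] = 0.1562 kg m^2; centre at d = 0.18 m, so the parallel axis theorem gives I = 0.1562 + (2.68)(0.18)² = 0.24303 kg m^2.
Total I = 1.0357 kg m^2; total mass M = 4.34 kg.
k = √(I/M) = √(1.0357/4.34) = 0.4885 m.

0.488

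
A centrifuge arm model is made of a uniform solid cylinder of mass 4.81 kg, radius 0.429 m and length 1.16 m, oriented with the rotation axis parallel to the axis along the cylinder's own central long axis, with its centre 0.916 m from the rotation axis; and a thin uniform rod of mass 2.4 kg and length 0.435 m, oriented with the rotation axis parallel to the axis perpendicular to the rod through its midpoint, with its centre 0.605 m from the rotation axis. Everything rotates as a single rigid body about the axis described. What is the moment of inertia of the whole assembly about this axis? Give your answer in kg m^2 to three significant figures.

5.39

Solid cylinder: I_cm = (1/2)MR² = (1/2)(4.81)(0.429)² = 0.44262 kg m^2; centre at d = 0.916 m, so the parallel axis theorem gives I = 0.44262 + (4.81)(0.916)² = 4.4785 kg m^2.
Thin rod: I_cm = (1/12)ML² = (1/12)(2.4)(0.435)² = 0.037845 kg m^2; centre at d = 0.605 m, so the parallel axis theorem gives I = 0.037845 + (2.4)(0.605)² = 0.9163 kg m^2.
Total I = 4.4785 + 0.9163 = 5.3948 kg m^2.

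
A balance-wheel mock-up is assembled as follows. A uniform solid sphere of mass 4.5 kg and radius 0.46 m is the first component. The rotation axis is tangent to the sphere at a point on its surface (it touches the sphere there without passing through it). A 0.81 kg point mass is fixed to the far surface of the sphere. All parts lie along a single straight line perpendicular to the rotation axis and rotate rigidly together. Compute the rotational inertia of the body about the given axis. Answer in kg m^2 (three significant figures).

2.02

Solid sphere: I_cm = (2/5)MR² = (2/5)(4.5)(0.46)² = 0.38088 kg m^2; centre at d = 0.46 m, so the parallel axis theorem gives I = 0.38088 + (4.5)(0.46)² = 1.3331 kg m^2.
Point mass: I_cm = 0; centre at d = 0.46 + 0.46 = 0.92 m, so the parallel axis theorem gives I = 0 + (0.81)(0.92)² = 0.68558 kg m^2.
Total I = 1.3331 + 0.68558 = 2.0187 kg m^2.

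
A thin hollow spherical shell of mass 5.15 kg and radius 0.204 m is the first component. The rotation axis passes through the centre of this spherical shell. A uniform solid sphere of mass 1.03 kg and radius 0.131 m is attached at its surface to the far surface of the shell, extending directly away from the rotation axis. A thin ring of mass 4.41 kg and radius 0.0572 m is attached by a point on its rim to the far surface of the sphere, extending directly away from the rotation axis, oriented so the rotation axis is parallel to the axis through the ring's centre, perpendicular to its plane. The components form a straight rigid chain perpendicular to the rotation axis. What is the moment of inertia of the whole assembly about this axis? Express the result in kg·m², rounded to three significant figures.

Spherical shell: I_cm = (2/3)MR² = (2/3)(5.15)(0.204)² = 0.14288 kg·m²; axis through the centre, so I = 0.14288 kg·m².
Solid sphere: I_cm = (2/5)MR² = (2/5)(1.03)(0.131)² = 0.0070703 kg·m²; centre at d = 0.204 + 0.131 = 0.335 m, so the parallel axis theorem gives I = 0.0070703 + (1.03)(0.335)² = 0.12266 kg·m².
Thin ring: I_cm = MR² = (4.41)(0.0572)² = 0.014429 kg·m²; centre at d = 0.204 + 0.131 + 0.131 + 0.0572 = 0.5232 m, so the parallel axis theorem gives I = 0.014429 + (4.41)(0.5232)² = 1.2216 kg·m².
Total I = 0.14288 + 0.12266 + 1.2216 = 1.4872 kg·m².

1.49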